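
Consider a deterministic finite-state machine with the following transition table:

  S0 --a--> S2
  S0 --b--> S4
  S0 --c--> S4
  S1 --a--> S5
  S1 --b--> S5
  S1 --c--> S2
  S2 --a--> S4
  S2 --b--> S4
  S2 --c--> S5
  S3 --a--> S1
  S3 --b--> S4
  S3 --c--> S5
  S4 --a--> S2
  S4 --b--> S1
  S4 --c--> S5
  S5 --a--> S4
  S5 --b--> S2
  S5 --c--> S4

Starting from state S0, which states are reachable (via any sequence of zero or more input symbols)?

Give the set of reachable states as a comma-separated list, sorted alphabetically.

Answer: S0, S1, S2, S4, S5

Derivation:
BFS from S0:
  visit S0: S0--a-->S2 (new), S0--b-->S4 (new), S0--c-->S4 (seen)
  visit S2: S2--a-->S4 (seen), S2--b-->S4 (seen), S2--c-->S5 (new)
  visit S4: S4--a-->S2 (seen), S4--b-->S1 (new), S4--c-->S5 (seen)
  visit S5: S5--a-->S4 (seen), S5--b-->S2 (seen), S5--c-->S4 (seen)
  visit S1: S1--a-->S5 (seen), S1--b-->S5 (seen), S1--c-->S2 (seen)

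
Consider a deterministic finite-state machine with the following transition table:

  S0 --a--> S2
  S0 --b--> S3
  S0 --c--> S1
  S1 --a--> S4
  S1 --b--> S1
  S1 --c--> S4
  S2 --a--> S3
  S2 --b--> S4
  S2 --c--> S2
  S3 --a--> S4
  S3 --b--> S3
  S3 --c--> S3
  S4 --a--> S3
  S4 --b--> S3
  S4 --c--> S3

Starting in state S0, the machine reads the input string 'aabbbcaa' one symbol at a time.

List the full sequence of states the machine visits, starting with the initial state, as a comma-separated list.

Start: S0
  read 'a': S0 --a--> S2
  read 'a': S2 --a--> S3
  read 'b': S3 --b--> S3
  read 'b': S3 --b--> S3
  read 'b': S3 --b--> S3
  read 'c': S3 --c--> S3
  read 'a': S3 --a--> S4
  read 'a': S4 --a--> S3

Answer: S0, S2, S3, S3, S3, S3, S3, S4, S3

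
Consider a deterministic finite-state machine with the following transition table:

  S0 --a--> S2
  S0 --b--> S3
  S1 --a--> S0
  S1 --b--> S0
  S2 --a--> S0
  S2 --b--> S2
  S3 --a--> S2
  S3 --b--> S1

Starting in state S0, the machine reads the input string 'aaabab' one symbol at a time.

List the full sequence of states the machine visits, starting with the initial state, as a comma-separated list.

Answer: S0, S2, S0, S2, S2, S0, S3

Derivation:
Start: S0
  read 'a': S0 --a--> S2
  read 'a': S2 --a--> S0
  read 'a': S0 --a--> S2
  read 'b': S2 --b--> S2
  read 'a': S2 --a--> S0
  read 'b': S0 --b--> S3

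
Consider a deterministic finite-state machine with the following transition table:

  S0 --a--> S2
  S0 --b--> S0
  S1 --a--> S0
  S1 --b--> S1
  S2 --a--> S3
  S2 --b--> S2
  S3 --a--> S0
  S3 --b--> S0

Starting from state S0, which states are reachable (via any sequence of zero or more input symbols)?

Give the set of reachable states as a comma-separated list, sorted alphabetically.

BFS from S0:
  visit S0: S0--a-->S2 (new), S0--b-->S0 (seen)
  visit S2: S2--a-->S3 (new), S2--b-->S2 (seen)
  visit S3: S3--a-->S0 (seen), S3--b-->S0 (seen)

Answer: S0, S2, S3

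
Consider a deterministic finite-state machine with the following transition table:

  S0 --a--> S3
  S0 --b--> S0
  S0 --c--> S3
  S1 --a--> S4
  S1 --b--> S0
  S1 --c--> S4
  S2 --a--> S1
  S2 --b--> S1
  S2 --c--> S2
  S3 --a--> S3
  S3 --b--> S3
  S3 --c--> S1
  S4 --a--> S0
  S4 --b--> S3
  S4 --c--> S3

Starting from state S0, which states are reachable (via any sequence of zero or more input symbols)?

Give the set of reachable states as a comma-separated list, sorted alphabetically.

Answer: S0, S1, S3, S4

Derivation:
BFS from S0:
  visit S0: S0--a-->S3 (new), S0--b-->S0 (seen), S0--c-->S3 (seen)
  visit S3: S3--a-->S3 (seen), S3--b-->S3 (seen), S3--c-->S1 (new)
  visit S1: S1--a-->S4 (new), S1--b-->S0 (seen), S1--c-->S4 (seen)
  visit S4: S4--a-->S0 (seen), S4--b-->S3 (seen), S4--c-->S3 (seen)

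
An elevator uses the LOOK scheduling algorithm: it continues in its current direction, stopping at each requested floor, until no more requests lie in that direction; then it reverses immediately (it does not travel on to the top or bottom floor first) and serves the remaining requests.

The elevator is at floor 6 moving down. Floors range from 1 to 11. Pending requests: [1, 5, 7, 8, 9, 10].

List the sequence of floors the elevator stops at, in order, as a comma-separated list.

Answer: 5, 1, 7, 8, 9, 10

Derivation:
Current: 6, moving DOWN
Serve below first (descending): [5, 1]
Then reverse, serve above (ascending): [7, 8, 9, 10]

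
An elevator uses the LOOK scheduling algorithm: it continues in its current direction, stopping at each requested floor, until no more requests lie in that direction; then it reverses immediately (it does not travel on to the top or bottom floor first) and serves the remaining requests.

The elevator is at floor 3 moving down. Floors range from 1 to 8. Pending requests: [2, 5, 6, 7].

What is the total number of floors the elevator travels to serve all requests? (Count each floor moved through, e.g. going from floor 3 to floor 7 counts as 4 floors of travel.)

Answer: 6

Derivation:
Start at floor 3 moving down, LOOK stop order: [2, 5, 6, 7]
  3 → 2: |2-3| = 1, total = 1
  2 → 5: |5-2| = 3, total = 4
  5 → 6: |6-5| = 1, total = 5
  6 → 7: |7-6| = 1, total = 6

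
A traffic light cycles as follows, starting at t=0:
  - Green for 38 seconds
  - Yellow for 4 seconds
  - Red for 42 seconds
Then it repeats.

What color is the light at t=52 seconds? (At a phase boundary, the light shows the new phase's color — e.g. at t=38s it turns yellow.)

Answer: red

Derivation:
Cycle length = 38 + 4 + 42 = 84s
t = 52, phase_t = 52 mod 84 = 52
52 >= 42 → RED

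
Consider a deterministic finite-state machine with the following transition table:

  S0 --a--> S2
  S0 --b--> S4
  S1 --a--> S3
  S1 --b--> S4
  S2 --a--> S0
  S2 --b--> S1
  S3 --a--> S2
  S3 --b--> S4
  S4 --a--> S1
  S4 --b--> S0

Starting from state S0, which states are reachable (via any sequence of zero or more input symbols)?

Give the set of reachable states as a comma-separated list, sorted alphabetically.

BFS from S0:
  visit S0: S0--a-->S2 (new), S0--b-->S4 (new)
  visit S2: S2--a-->S0 (seen), S2--b-->S1 (new)
  visit S4: S4--a-->S1 (seen), S4--b-->S0 (seen)
  visit S1: S1--a-->S3 (new), S1--b-->S4 (seen)
  visit S3: S3--a-->S2 (seen), S3--b-->S4 (seen)

Answer: S0, S1, S2, S3, S4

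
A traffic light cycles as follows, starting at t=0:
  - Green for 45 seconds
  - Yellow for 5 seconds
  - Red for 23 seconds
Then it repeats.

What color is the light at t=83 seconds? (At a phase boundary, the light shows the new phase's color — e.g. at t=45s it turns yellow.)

Answer: green

Derivation:
Cycle length = 45 + 5 + 23 = 73s
t = 83, phase_t = 83 mod 73 = 10
10 < 45 (green end) → GREEN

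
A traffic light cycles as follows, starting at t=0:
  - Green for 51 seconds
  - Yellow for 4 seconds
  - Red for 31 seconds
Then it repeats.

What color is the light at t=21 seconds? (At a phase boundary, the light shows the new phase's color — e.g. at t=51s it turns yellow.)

Answer: green

Derivation:
Cycle length = 51 + 4 + 31 = 86s
t = 21, phase_t = 21 mod 86 = 21
21 < 51 (green end) → GREEN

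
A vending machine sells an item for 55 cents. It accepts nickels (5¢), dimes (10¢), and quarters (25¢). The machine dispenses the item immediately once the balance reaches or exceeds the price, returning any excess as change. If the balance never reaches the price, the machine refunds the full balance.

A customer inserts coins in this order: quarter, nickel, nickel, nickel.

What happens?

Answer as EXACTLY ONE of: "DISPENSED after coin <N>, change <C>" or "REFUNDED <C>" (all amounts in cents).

Answer: REFUNDED 40

Derivation:
Price: 55¢
Coin 1 (quarter, 25¢): balance = 25¢
Coin 2 (nickel, 5¢): balance = 30¢
Coin 3 (nickel, 5¢): balance = 35¢
Coin 4 (nickel, 5¢): balance = 40¢
All coins inserted, balance 40¢ < price 55¢ → REFUND 40¢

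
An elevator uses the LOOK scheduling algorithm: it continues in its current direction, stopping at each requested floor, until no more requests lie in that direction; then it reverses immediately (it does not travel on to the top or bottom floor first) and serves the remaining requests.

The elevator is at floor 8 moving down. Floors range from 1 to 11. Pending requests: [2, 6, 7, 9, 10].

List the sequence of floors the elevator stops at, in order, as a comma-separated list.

Answer: 7, 6, 2, 9, 10

Derivation:
Current: 8, moving DOWN
Serve below first (descending): [7, 6, 2]
Then reverse, serve above (ascending): [9, 10]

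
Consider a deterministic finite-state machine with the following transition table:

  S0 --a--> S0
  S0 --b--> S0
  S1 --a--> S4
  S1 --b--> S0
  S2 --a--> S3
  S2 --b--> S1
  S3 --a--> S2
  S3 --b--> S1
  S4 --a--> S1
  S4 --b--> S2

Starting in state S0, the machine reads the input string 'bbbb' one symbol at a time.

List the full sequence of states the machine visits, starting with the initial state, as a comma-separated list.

Answer: S0, S0, S0, S0, S0

Derivation:
Start: S0
  read 'b': S0 --b--> S0
  read 'b': S0 --b--> S0
  read 'b': S0 --b--> S0
  read 'b': S0 --b--> S0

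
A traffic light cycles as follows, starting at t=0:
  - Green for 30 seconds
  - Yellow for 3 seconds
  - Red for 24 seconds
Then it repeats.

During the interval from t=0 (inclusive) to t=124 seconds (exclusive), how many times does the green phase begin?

Cycle = 30+3+24 = 57s
green phase starts at t = k*57 + 0 for k=0,1,2,...
Need k*57+0 < 124 → k < 2.175
k ∈ {0, ..., 2} → 3 starts

Answer: 3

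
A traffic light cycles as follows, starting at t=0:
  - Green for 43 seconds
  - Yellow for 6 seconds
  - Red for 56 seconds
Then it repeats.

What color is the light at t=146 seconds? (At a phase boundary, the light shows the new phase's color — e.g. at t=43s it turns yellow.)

Answer: green

Derivation:
Cycle length = 43 + 6 + 56 = 105s
t = 146, phase_t = 146 mod 105 = 41
41 < 43 (green end) → GREEN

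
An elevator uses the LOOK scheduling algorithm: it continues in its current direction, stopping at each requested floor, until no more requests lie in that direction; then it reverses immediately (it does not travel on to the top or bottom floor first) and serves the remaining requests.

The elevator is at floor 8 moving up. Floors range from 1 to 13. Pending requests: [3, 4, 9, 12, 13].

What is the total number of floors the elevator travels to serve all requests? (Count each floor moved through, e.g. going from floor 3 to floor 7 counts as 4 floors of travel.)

Answer: 15

Derivation:
Start at floor 8 moving up, LOOK stop order: [9, 12, 13, 4, 3]
  8 → 9: |9-8| = 1, total = 1
  9 → 12: |12-9| = 3, total = 4
  12 → 13: |13-12| = 1, total = 5
  13 → 4: |4-13| = 9, total = 14
  4 → 3: |3-4| = 1, total = 15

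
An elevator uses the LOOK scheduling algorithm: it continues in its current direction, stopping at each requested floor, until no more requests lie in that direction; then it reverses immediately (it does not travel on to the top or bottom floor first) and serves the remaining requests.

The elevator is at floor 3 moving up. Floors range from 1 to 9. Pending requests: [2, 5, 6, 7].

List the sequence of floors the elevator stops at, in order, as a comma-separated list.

Current: 3, moving UP
Serve above first (ascending): [5, 6, 7]
Then reverse, serve below (descending): [2]

Answer: 5, 6, 7, 2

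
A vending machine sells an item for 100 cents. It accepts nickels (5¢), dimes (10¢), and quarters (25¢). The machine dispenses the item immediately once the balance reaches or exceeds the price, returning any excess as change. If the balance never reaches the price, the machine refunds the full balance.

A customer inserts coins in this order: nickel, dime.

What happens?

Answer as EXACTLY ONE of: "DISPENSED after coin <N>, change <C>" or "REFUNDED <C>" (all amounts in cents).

Price: 100¢
Coin 1 (nickel, 5¢): balance = 5¢
Coin 2 (dime, 10¢): balance = 15¢
All coins inserted, balance 15¢ < price 100¢ → REFUND 15¢

Answer: REFUNDED 15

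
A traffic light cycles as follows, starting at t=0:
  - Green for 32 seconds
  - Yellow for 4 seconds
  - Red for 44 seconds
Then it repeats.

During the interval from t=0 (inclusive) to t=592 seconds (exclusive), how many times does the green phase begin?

Cycle = 32+4+44 = 80s
green phase starts at t = k*80 + 0 for k=0,1,2,...
Need k*80+0 < 592 → k < 7.400
k ∈ {0, ..., 7} → 8 starts

Answer: 8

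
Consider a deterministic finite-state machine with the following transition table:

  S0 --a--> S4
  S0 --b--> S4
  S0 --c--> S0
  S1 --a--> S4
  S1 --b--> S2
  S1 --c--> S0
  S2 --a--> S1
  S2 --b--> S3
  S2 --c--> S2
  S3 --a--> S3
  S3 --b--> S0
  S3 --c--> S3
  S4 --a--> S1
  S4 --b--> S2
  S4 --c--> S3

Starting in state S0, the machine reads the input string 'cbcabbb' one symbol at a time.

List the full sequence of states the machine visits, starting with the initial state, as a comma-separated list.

Start: S0
  read 'c': S0 --c--> S0
  read 'b': S0 --b--> S4
  read 'c': S4 --c--> S3
  read 'a': S3 --a--> S3
  read 'b': S3 --b--> S0
  read 'b': S0 --b--> S4
  read 'b': S4 --b--> S2

Answer: S0, S0, S4, S3, S3, S0, S4, S2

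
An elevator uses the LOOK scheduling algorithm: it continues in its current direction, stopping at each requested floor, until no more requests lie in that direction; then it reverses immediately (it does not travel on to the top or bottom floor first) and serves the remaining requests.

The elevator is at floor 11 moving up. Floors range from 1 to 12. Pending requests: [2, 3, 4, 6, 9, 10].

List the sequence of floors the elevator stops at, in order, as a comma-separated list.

Answer: 10, 9, 6, 4, 3, 2

Derivation:
Current: 11, moving UP
Serve above first (ascending): []
Then reverse, serve below (descending): [10, 9, 6, 4, 3, 2]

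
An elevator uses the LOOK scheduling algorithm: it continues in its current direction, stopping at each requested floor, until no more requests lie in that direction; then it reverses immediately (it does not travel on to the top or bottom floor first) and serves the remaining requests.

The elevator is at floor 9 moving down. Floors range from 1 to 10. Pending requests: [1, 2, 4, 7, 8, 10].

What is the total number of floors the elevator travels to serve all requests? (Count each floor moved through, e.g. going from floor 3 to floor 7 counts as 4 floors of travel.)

Start at floor 9 moving down, LOOK stop order: [8, 7, 4, 2, 1, 10]
  9 → 8: |8-9| = 1, total = 1
  8 → 7: |7-8| = 1, total = 2
  7 → 4: |4-7| = 3, total = 5
  4 → 2: |2-4| = 2, total = 7
  2 → 1: |1-2| = 1, total = 8
  1 → 10: |10-1| = 9, total = 17

Answer: 17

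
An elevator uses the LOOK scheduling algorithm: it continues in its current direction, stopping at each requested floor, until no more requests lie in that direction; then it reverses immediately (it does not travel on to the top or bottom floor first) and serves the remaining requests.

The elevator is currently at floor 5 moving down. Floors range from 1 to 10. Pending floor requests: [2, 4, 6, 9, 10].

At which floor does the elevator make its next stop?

Current floor: 5, direction: down
Requests above: [6, 9, 10]
Requests below: [2, 4]
Moving down and requests lie below → nearest below is max([2, 4]) = 4

Answer: 4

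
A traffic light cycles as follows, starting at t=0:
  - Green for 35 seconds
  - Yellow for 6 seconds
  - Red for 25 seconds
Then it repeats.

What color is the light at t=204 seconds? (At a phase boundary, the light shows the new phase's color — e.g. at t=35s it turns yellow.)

Cycle length = 35 + 6 + 25 = 66s
t = 204, phase_t = 204 mod 66 = 6
6 < 35 (green end) → GREEN

Answer: green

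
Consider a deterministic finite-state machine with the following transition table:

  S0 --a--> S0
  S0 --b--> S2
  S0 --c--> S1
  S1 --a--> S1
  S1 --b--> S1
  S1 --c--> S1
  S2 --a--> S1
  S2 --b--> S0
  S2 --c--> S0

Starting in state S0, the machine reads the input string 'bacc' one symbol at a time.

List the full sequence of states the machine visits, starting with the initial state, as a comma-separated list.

Start: S0
  read 'b': S0 --b--> S2
  read 'a': S2 --a--> S1
  read 'c': S1 --c--> S1
  read 'c': S1 --c--> S1

Answer: S0, S2, S1, S1, S1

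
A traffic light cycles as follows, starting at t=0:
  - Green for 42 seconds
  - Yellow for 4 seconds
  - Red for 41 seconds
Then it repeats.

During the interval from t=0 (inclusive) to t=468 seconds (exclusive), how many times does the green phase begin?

Answer: 6

Derivation:
Cycle = 42+4+41 = 87s
green phase starts at t = k*87 + 0 for k=0,1,2,...
Need k*87+0 < 468 → k < 5.379
k ∈ {0, ..., 5} → 6 starts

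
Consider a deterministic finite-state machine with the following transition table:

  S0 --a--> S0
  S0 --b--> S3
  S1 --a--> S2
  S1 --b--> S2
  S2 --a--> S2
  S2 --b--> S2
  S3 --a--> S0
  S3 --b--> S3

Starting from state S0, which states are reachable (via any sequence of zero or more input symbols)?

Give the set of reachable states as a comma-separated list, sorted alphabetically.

BFS from S0:
  visit S0: S0--a-->S0 (seen), S0--b-->S3 (new)
  visit S3: S3--a-->S0 (seen), S3--b-->S3 (seen)

Answer: S0, S3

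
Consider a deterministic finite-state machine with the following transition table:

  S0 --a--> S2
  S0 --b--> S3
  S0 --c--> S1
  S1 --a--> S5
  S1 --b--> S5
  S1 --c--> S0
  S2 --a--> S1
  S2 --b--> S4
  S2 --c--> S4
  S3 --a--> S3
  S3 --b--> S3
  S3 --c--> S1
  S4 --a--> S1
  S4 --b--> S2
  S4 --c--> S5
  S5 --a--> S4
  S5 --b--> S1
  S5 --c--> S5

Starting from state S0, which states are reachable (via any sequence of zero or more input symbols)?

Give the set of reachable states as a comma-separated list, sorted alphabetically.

Answer: S0, S1, S2, S3, S4, S5

Derivation:
BFS from S0:
  visit S0: S0--a-->S2 (new), S0--b-->S3 (new), S0--c-->S1 (new)
  visit S2: S2--a-->S1 (seen), S2--b-->S4 (new), S2--c-->S4 (seen)
  visit S3: S3--a-->S3 (seen), S3--b-->S3 (seen), S3--c-->S1 (seen)
  visit S1: S1--a-->S5 (new), S1--b-->S5 (seen), S1--c-->S0 (seen)
  visit S4: S4--a-->S1 (seen), S4--b-->S2 (seen), S4--c-->S5 (seen)
  visit S5: S5--a-->S4 (seen), S5--b-->S1 (seen), S5--c-->S5 (seen)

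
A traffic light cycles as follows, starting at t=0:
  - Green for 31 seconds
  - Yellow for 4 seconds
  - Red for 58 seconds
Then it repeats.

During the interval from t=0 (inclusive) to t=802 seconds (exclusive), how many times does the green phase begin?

Answer: 9

Derivation:
Cycle = 31+4+58 = 93s
green phase starts at t = k*93 + 0 for k=0,1,2,...
Need k*93+0 < 802 → k < 8.624
k ∈ {0, ..., 8} → 9 starts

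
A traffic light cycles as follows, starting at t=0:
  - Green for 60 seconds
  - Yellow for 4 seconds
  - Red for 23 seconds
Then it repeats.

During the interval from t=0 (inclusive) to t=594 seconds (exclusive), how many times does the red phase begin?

Cycle = 60+4+23 = 87s
red phase starts at t = k*87 + 64 for k=0,1,2,...
Need k*87+64 < 594 → k < 6.092
k ∈ {0, ..., 6} → 7 starts

Answer: 7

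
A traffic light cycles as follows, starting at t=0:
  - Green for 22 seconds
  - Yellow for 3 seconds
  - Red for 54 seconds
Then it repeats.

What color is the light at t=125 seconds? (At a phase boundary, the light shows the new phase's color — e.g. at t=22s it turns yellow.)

Answer: red

Derivation:
Cycle length = 22 + 3 + 54 = 79s
t = 125, phase_t = 125 mod 79 = 46
46 >= 25 → RED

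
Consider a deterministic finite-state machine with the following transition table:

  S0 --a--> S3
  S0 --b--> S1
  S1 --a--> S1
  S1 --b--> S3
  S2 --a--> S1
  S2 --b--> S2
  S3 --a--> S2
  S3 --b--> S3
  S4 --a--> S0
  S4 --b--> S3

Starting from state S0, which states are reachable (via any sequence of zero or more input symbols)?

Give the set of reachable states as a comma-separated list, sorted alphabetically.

Answer: S0, S1, S2, S3

Derivation:
BFS from S0:
  visit S0: S0--a-->S3 (new), S0--b-->S1 (new)
  visit S3: S3--a-->S2 (new), S3--b-->S3 (seen)
  visit S1: S1--a-->S1 (seen), S1--b-->S3 (seen)
  visit S2: S2--a-->S1 (seen), S2--b-->S2 (seen)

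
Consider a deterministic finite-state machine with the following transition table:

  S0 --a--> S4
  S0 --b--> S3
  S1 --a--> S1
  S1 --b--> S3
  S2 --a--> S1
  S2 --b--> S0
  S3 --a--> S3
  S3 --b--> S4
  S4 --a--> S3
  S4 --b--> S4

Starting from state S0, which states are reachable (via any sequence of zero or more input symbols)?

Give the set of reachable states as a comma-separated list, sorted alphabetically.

BFS from S0:
  visit S0: S0--a-->S4 (new), S0--b-->S3 (new)
  visit S4: S4--a-->S3 (seen), S4--b-->S4 (seen)
  visit S3: S3--a-->S3 (seen), S3--b-->S4 (seen)

Answer: S0, S3, S4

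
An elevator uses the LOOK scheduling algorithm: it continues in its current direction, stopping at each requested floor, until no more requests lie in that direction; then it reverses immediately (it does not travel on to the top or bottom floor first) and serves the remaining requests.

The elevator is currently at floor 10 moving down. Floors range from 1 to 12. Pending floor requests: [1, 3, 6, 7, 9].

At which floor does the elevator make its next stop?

Answer: 9

Derivation:
Current floor: 10, direction: down
Requests above: []
Requests below: [1, 3, 6, 7, 9]
Moving down and requests lie below → nearest below is max([1, 3, 6, 7, 9]) = 9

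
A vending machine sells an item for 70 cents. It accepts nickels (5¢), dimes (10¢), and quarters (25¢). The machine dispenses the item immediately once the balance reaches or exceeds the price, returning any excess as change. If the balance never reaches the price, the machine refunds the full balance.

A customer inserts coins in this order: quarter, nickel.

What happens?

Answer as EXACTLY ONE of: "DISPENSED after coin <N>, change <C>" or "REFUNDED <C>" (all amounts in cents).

Price: 70¢
Coin 1 (quarter, 25¢): balance = 25¢
Coin 2 (nickel, 5¢): balance = 30¢
All coins inserted, balance 30¢ < price 70¢ → REFUND 30¢

Answer: REFUNDED 30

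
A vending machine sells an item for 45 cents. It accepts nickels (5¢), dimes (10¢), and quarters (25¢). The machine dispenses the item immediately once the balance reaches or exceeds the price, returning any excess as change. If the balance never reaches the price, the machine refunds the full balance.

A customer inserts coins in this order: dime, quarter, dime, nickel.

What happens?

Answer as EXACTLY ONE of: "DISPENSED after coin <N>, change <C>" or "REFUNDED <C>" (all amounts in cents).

Price: 45¢
Coin 1 (dime, 10¢): balance = 10¢
Coin 2 (quarter, 25¢): balance = 35¢
Coin 3 (dime, 10¢): balance = 45¢
  → balance >= price → DISPENSE, change = 45 - 45 = 0¢

Answer: DISPENSED after coin 3, change 0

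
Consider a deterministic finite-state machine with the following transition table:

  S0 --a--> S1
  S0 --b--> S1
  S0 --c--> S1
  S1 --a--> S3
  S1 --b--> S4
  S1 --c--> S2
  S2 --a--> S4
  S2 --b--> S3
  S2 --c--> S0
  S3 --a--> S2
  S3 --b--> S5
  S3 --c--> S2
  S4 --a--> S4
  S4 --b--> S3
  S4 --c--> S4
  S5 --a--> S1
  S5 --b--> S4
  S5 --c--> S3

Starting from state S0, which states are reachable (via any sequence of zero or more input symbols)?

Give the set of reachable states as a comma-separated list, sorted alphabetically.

Answer: S0, S1, S2, S3, S4, S5

Derivation:
BFS from S0:
  visit S0: S0--a-->S1 (new), S0--b-->S1 (seen), S0--c-->S1 (seen)
  visit S1: S1--a-->S3 (new), S1--b-->S4 (new), S1--c-->S2 (new)
  visit S3: S3--a-->S2 (seen), S3--b-->S5 (new), S3--c-->S2 (seen)
  visit S4: S4--a-->S4 (seen), S4--b-->S3 (seen), S4--c-->S4 (seen)
  visit S2: S2--a-->S4 (seen), S2--b-->S3 (seen), S2--c-->S0 (seen)
  visit S5: S5--a-->S1 (seen), S5--b-->S4 (seen), S5--c-->S3 (seen)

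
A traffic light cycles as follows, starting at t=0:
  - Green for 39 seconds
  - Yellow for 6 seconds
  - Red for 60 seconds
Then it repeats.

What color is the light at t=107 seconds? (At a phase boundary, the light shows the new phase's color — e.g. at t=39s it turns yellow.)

Answer: green

Derivation:
Cycle length = 39 + 6 + 60 = 105s
t = 107, phase_t = 107 mod 105 = 2
2 < 39 (green end) → GREEN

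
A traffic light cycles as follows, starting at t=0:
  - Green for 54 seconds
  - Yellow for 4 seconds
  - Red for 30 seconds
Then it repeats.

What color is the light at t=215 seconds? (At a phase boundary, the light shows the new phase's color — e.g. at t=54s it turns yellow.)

Cycle length = 54 + 4 + 30 = 88s
t = 215, phase_t = 215 mod 88 = 39
39 < 54 (green end) → GREEN

Answer: green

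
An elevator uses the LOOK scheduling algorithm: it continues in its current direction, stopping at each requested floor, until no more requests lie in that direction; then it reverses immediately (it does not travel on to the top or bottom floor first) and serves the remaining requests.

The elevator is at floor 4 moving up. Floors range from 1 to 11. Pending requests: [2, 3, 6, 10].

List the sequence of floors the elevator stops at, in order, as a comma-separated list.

Answer: 6, 10, 3, 2

Derivation:
Current: 4, moving UP
Serve above first (ascending): [6, 10]
Then reverse, serve below (descending): [3, 2]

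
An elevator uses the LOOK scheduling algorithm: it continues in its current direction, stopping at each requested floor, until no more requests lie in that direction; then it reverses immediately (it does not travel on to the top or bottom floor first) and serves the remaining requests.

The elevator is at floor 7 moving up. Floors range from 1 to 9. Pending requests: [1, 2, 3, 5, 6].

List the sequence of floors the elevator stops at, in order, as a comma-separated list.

Current: 7, moving UP
Serve above first (ascending): []
Then reverse, serve below (descending): [6, 5, 3, 2, 1]

Answer: 6, 5, 3, 2, 1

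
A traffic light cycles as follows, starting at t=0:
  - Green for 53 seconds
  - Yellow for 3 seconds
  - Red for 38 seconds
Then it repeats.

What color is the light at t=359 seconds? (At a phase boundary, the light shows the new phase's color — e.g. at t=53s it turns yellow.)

Cycle length = 53 + 3 + 38 = 94s
t = 359, phase_t = 359 mod 94 = 77
77 >= 56 → RED

Answer: red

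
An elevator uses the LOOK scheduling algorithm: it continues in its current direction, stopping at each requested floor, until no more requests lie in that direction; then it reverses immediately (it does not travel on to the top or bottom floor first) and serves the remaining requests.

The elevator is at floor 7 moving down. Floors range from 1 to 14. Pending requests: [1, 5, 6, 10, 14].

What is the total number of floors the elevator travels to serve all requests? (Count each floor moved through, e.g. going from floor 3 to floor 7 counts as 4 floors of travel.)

Start at floor 7 moving down, LOOK stop order: [6, 5, 1, 10, 14]
  7 → 6: |6-7| = 1, total = 1
  6 → 5: |5-6| = 1, total = 2
  5 → 1: |1-5| = 4, total = 6
  1 → 10: |10-1| = 9, total = 15
  10 → 14: |14-10| = 4, total = 19

Answer: 19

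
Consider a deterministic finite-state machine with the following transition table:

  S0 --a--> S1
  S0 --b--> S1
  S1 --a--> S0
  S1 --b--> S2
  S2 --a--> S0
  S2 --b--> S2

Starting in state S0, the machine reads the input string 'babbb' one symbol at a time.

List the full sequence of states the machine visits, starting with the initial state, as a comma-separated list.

Start: S0
  read 'b': S0 --b--> S1
  read 'a': S1 --a--> S0
  read 'b': S0 --b--> S1
  read 'b': S1 --b--> S2
  read 'b': S2 --b--> S2

Answer: S0, S1, S0, S1, S2, S2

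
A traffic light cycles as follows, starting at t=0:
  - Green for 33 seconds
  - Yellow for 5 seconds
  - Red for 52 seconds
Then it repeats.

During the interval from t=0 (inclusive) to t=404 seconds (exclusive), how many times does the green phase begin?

Cycle = 33+5+52 = 90s
green phase starts at t = k*90 + 0 for k=0,1,2,...
Need k*90+0 < 404 → k < 4.489
k ∈ {0, ..., 4} → 5 starts

Answer: 5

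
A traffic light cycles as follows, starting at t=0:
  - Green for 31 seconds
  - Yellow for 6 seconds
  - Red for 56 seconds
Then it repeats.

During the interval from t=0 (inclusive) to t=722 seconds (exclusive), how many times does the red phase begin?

Answer: 8

Derivation:
Cycle = 31+6+56 = 93s
red phase starts at t = k*93 + 37 for k=0,1,2,...
Need k*93+37 < 722 → k < 7.366
k ∈ {0, ..., 7} → 8 starts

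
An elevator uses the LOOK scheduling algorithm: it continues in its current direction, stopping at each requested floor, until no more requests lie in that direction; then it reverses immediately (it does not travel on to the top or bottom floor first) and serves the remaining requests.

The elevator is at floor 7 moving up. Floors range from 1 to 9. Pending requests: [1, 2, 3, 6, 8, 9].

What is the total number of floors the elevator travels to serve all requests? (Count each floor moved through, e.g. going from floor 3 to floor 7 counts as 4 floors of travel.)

Answer: 10

Derivation:
Start at floor 7 moving up, LOOK stop order: [8, 9, 6, 3, 2, 1]
  7 → 8: |8-7| = 1, total = 1
  8 → 9: |9-8| = 1, total = 2
  9 → 6: |6-9| = 3, total = 5
  6 → 3: |3-6| = 3, total = 8
  3 → 2: |2-3| = 1, total = 9
  2 → 1: |1-2| = 1, total = 10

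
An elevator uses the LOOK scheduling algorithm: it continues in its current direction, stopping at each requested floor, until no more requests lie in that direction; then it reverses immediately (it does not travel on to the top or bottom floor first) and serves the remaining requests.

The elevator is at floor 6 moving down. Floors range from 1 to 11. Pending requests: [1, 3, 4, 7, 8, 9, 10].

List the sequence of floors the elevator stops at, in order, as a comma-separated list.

Current: 6, moving DOWN
Serve below first (descending): [4, 3, 1]
Then reverse, serve above (ascending): [7, 8, 9, 10]

Answer: 4, 3, 1, 7, 8, 9, 10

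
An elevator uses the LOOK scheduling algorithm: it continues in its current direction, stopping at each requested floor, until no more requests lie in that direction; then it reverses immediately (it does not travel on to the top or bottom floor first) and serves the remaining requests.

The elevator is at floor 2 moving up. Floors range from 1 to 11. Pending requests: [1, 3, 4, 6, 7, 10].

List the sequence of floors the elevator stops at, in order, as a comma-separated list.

Current: 2, moving UP
Serve above first (ascending): [3, 4, 6, 7, 10]
Then reverse, serve below (descending): [1]

Answer: 3, 4, 6, 7, 10, 1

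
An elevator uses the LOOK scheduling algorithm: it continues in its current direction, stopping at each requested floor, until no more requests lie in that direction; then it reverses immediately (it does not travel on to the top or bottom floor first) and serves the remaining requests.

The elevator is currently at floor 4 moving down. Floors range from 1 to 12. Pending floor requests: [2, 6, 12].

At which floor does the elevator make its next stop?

Current floor: 4, direction: down
Requests above: [6, 12]
Requests below: [2]
Moving down and requests lie below → nearest below is max([2]) = 2

Answer: 2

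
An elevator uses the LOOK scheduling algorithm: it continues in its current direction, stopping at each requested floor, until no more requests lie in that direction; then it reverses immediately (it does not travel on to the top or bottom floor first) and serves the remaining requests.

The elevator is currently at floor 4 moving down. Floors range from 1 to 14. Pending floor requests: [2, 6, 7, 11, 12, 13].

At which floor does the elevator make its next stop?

Answer: 2

Derivation:
Current floor: 4, direction: down
Requests above: [6, 7, 11, 12, 13]
Requests below: [2]
Moving down and requests lie below → nearest below is max([2]) = 2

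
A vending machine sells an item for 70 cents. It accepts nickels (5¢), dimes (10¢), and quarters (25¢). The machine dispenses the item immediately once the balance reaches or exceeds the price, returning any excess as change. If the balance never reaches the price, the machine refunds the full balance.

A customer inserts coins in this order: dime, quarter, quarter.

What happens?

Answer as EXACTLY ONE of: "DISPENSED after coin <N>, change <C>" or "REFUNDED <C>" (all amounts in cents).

Price: 70¢
Coin 1 (dime, 10¢): balance = 10¢
Coin 2 (quarter, 25¢): balance = 35¢
Coin 3 (quarter, 25¢): balance = 60¢
All coins inserted, balance 60¢ < price 70¢ → REFUND 60¢

Answer: REFUNDED 60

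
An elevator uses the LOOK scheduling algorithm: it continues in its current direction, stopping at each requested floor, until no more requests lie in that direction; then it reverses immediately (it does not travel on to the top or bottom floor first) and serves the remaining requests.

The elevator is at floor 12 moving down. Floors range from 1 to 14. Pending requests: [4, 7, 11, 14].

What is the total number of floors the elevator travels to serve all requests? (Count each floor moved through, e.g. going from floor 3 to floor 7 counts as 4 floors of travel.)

Answer: 18

Derivation:
Start at floor 12 moving down, LOOK stop order: [11, 7, 4, 14]
  12 → 11: |11-12| = 1, total = 1
  11 → 7: |7-11| = 4, total = 5
  7 → 4: |4-7| = 3, total = 8
  4 → 14: |14-4| = 10, total = 18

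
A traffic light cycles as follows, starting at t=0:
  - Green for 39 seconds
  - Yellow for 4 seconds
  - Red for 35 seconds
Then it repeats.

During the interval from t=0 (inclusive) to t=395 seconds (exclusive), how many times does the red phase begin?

Cycle = 39+4+35 = 78s
red phase starts at t = k*78 + 43 for k=0,1,2,...
Need k*78+43 < 395 → k < 4.513
k ∈ {0, ..., 4} → 5 starts

Answer: 5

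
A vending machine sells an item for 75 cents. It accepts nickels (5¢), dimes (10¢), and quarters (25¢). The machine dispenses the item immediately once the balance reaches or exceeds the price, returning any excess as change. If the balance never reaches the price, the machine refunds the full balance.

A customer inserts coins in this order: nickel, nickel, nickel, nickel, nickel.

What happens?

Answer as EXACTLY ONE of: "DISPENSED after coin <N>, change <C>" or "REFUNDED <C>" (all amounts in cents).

Price: 75¢
Coin 1 (nickel, 5¢): balance = 5¢
Coin 2 (nickel, 5¢): balance = 10¢
Coin 3 (nickel, 5¢): balance = 15¢
Coin 4 (nickel, 5¢): balance = 20¢
Coin 5 (nickel, 5¢): balance = 25¢
All coins inserted, balance 25¢ < price 75¢ → REFUND 25¢

Answer: REFUNDED 25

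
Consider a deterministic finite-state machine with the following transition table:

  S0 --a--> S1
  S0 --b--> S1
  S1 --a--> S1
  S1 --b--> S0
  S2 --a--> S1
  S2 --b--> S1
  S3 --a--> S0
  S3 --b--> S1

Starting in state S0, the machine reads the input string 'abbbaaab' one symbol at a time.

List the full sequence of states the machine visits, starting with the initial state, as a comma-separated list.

Answer: S0, S1, S0, S1, S0, S1, S1, S1, S0

Derivation:
Start: S0
  read 'a': S0 --a--> S1
  read 'b': S1 --b--> S0
  read 'b': S0 --b--> S1
  read 'b': S1 --b--> S0
  read 'a': S0 --a--> S1
  read 'a': S1 --a--> S1
  read 'a': S1 --a--> S1
  read 'b': S1 --b--> S0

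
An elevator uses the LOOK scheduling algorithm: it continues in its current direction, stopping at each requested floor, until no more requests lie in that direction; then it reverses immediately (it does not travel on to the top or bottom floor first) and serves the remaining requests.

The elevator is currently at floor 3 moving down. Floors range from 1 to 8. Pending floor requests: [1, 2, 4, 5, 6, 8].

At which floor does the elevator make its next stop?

Current floor: 3, direction: down
Requests above: [4, 5, 6, 8]
Requests below: [1, 2]
Moving down and requests lie below → nearest below is max([1, 2]) = 2

Answer: 2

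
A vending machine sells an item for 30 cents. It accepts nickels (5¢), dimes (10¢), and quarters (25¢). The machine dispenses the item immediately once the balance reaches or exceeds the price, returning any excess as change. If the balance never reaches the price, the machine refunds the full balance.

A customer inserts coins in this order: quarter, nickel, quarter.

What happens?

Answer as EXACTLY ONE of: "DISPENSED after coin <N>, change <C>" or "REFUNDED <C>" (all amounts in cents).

Answer: DISPENSED after coin 2, change 0

Derivation:
Price: 30¢
Coin 1 (quarter, 25¢): balance = 25¢
Coin 2 (nickel, 5¢): balance = 30¢
  → balance >= price → DISPENSE, change = 30 - 30 = 0¢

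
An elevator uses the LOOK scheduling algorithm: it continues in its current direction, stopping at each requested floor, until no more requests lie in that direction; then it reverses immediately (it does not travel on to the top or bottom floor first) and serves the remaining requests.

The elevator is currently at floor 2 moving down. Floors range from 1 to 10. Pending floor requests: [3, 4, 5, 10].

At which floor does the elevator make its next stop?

Current floor: 2, direction: down
Requests above: [3, 4, 5, 10]
Requests below: []
Moving down but no requests below → reverse; nearest above is min([3, 4, 5, 10]) = 3

Answer: 3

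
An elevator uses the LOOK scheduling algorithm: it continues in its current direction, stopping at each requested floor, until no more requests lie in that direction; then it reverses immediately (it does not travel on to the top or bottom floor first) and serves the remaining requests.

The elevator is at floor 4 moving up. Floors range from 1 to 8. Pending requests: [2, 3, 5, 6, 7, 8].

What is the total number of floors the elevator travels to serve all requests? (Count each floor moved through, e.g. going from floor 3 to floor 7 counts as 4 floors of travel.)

Start at floor 4 moving up, LOOK stop order: [5, 6, 7, 8, 3, 2]
  4 → 5: |5-4| = 1, total = 1
  5 → 6: |6-5| = 1, total = 2
  6 → 7: |7-6| = 1, total = 3
  7 → 8: |8-7| = 1, total = 4
  8 → 3: |3-8| = 5, total = 9
  3 → 2: |2-3| = 1, total = 10

Answer: 10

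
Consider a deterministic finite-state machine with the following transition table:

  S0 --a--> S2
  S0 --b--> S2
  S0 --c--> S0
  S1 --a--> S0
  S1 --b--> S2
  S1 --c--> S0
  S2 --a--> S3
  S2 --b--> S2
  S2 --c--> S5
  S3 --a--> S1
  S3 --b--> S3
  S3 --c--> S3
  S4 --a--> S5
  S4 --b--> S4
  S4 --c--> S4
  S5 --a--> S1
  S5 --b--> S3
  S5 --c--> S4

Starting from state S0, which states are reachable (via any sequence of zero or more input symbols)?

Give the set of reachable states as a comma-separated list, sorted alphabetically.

BFS from S0:
  visit S0: S0--a-->S2 (new), S0--b-->S2 (seen), S0--c-->S0 (seen)
  visit S2: S2--a-->S3 (new), S2--b-->S2 (seen), S2--c-->S5 (new)
  visit S3: S3--a-->S1 (new), S3--b-->S3 (seen), S3--c-->S3 (seen)
  visit S5: S5--a-->S1 (seen), S5--b-->S3 (seen), S5--c-->S4 (new)
  visit S1: S1--a-->S0 (seen), S1--b-->S2 (seen), S1--c-->S0 (seen)
  visit S4: S4--a-->S5 (seen), S4--b-->S4 (seen), S4--c-->S4 (seen)

Answer: S0, S1, S2, S3, S4, S5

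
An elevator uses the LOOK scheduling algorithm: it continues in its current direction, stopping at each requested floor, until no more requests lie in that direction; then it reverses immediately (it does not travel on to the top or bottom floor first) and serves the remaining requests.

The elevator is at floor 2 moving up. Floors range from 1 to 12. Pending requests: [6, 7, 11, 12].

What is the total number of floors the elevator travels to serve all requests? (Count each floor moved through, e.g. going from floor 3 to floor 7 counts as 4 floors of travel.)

Start at floor 2 moving up, LOOK stop order: [6, 7, 11, 12]
  2 → 6: |6-2| = 4, total = 4
  6 → 7: |7-6| = 1, total = 5
  7 → 11: |11-7| = 4, total = 9
  11 → 12: |12-11| = 1, total = 10

Answer: 10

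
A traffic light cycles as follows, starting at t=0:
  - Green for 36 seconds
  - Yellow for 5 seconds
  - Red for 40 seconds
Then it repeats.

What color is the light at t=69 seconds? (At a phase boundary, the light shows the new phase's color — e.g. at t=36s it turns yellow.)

Answer: red

Derivation:
Cycle length = 36 + 5 + 40 = 81s
t = 69, phase_t = 69 mod 81 = 69
69 >= 41 → RED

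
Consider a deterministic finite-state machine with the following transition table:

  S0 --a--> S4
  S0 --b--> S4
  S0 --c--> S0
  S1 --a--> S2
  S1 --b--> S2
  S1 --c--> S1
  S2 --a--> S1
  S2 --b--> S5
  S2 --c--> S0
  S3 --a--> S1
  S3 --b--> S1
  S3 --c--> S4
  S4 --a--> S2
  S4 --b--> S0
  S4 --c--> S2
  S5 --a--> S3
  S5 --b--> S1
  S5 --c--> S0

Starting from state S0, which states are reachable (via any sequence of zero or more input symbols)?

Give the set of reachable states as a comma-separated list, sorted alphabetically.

BFS from S0:
  visit S0: S0--a-->S4 (new), S0--b-->S4 (seen), S0--c-->S0 (seen)
  visit S4: S4--a-->S2 (new), S4--b-->S0 (seen), S4--c-->S2 (seen)
  visit S2: S2--a-->S1 (new), S2--b-->S5 (new), S2--c-->S0 (seen)
  visit S1: S1--a-->S2 (seen), S1--b-->S2 (seen), S1--c-->S1 (seen)
  visit S5: S5--a-->S3 (new), S5--b-->S1 (seen), S5--c-->S0 (seen)
  visit S3: S3--a-->S1 (seen), S3--b-->S1 (seen), S3--c-->S4 (seen)

Answer: S0, S1, S2, S3, S4, S5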